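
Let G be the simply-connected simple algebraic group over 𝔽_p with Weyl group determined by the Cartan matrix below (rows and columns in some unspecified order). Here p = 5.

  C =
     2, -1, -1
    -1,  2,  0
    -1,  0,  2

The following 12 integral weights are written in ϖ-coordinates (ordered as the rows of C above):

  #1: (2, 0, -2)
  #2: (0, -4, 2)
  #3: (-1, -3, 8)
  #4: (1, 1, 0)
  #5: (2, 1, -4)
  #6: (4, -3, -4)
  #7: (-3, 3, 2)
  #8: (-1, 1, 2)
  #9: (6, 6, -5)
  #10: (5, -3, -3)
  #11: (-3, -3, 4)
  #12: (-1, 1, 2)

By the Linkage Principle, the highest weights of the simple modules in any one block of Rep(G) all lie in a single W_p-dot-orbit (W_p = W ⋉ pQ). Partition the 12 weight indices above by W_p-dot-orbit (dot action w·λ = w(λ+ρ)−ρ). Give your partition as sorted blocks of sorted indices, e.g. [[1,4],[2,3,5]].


Dynkin diagram of C (from the 4 off-diagonal −1 entries): A_3.

Alcove-folded reps (p=5, 12 weights, presented ϖ-order):

  λ_1 → (2, 1, 1);  λ_2 → (2, 1, 1);  λ_3 → (2, 2, 1);  λ_4 → (2, 2, 1);  λ_5 → (0, 2, 3);  λ_6 → (0, 2, 3);  λ_7 → (2, 2, 1);  λ_8 → (0, 2, 3);  λ_9 → (2, 2, 1);  λ_10 → (2, 1, 1);  λ_11 → (2, 2, 1);  λ_12 → (0, 2, 3)

3 distinct reps among the 12 weights ⇒ 3 W_5-linkage classes:

[[1, 2, 10], [3, 4, 7, 9, 11], [5, 6, 8, 12]]


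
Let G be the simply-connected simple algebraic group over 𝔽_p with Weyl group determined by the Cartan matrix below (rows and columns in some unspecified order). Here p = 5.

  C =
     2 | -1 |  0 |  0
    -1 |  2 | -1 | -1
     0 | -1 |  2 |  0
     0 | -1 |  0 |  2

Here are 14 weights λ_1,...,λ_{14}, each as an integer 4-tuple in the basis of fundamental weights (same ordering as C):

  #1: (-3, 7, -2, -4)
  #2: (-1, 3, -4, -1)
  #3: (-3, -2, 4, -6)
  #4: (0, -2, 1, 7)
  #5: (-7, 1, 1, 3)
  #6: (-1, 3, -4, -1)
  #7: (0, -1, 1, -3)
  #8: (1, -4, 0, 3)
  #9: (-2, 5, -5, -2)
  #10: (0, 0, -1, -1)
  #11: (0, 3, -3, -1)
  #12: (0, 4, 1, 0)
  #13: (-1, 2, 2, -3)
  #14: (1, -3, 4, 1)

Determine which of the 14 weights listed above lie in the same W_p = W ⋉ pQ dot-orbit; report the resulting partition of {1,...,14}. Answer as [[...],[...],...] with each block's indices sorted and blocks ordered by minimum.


D_4 Cartan matrix, 4 simple roots permuted; ρ=(1,1,1,1).

Ā_5 reps of the 14 weights (D_4, coords as presented):

  λ_1 → (1, 0, 2, 0)
  λ_2 → (0, 1, 3, 0)
  λ_3 → (1, 1, 0, 0)
  λ_4 → (1, 1, 0, 0)
  λ_5 → (1, 0, 1, 1)
  λ_6 → (0, 1, 3, 0)
  λ_7 → (1, 1, 0, 0)
  λ_8 → (1, 0, 2, 1)
  λ_9 → (0, 1, 3, 0)
  λ_10 → (1, 1, 0, 0)
  λ_11 → (1, 0, 2, 0)
  λ_12 → (1, 0, 2, 1)
  λ_13 → (1, 0, 2, 1)
  λ_14 → (0, 0, 3, 0)

These 14 weights hit 6 W_5-dot-orbits; sizes (2, 3, 4, 1, 3, 1):

[[1, 11], [2, 6, 9], [3, 4, 7, 10], [5], [8, 12, 13], [14]]


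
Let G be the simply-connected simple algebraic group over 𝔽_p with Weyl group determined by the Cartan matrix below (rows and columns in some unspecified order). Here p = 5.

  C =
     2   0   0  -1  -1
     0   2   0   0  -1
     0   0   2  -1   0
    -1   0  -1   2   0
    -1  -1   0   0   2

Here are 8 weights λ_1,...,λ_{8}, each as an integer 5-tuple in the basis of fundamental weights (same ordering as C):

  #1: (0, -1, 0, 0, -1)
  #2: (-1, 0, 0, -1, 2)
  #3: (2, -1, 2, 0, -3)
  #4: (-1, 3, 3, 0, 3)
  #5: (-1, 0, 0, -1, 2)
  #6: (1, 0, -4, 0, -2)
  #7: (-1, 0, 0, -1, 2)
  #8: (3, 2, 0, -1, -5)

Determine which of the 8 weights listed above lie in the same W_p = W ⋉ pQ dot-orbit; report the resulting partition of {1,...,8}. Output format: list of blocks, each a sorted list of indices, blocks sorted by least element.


Dynkin diagram of C (from the 8 off-diagonal −1 entries): A_5.

Alcove-folded reps (p=5, 8 weights, presented ϖ-order):

  λ_1 → (1, 0, 1, 1, 0)
  λ_2 → (0, 1, 1, 0, 3)
  λ_3 → (1, 0, 1, 1, 0)
  λ_4 → (0, 1, 1, 0, 3)
  λ_5 → (0, 1, 1, 0, 3)
  λ_6 → (1, 0, 1, 1, 0)
  λ_7 → (0, 1, 1, 0, 3)
  λ_8 → (0, 1, 1, 0, 3)

Linkage partition of the 8 weights (2 classes, p=5):

[[1, 3, 6], [2, 4, 5, 7, 8]]


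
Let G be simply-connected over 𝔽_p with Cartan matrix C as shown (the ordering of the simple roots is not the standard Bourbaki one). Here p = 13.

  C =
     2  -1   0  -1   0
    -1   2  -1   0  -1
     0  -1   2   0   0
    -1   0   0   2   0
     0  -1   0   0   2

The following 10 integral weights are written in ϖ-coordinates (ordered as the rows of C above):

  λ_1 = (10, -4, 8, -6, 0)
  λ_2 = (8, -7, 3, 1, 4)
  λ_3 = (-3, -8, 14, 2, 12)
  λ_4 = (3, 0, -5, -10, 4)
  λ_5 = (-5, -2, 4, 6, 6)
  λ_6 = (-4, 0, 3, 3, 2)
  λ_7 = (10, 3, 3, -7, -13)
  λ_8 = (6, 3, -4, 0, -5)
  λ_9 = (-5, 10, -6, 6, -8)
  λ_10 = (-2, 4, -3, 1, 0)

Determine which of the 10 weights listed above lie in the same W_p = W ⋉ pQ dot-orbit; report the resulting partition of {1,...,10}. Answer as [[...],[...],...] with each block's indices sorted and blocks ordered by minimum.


D_5 Cartan matrix, 5 simple roots permuted; ρ=(1,1,1,1,1).

Folding the 10 weights λ_j+ρ into Ā_13 (reps in the given 5-coord order):

  [1] (1, 2, 2, 0, 2) · [2] (1, 2, 2, 1, 1) · [3] (0, 4, 0, 2, 2) · [4] (1, 2, 2, 1, 1) · [5] (0, 4, 0, 2, 2) · [6] (1, 2, 2, 1, 1) · [7] (1, 2, 2, 0, 2) · [8] (1, 3, 0, 1, 1) · [9] (0, 4, 0, 2, 2) · [10] (1, 2, 2, 1, 1)

4 distinct reps among the 10 weights ⇒ 4 W_13-linkage classes:

[[1, 7], [2, 4, 6, 10], [3, 5, 9], [8]]


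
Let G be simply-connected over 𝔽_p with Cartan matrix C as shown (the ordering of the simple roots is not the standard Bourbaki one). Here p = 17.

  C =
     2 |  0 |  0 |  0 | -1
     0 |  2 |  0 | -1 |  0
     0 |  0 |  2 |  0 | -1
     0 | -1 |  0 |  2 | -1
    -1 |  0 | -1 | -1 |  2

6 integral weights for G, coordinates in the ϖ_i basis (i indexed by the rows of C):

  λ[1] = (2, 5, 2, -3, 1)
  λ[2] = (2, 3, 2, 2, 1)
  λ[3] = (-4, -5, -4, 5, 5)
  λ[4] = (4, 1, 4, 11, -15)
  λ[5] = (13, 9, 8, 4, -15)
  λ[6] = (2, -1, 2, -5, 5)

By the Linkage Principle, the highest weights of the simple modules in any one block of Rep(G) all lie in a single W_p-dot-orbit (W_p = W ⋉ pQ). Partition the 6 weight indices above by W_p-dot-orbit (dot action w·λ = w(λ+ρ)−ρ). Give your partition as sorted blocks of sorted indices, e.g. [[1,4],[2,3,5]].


Type D_5, rank 5, |W|=1920; reorder rows/cols to standard.

λ_j+ρ reflected into Ā_17 (⟨·,θ^∨⟩≤17); 5-tuples as given:

  [1] (3, 4, 3, 2, 0) · [2] (3, 4, 3, 0, 2) · [3] (3, 4, 3, 2, 0) · [4] (3, 4, 3, 0, 2) · [5] (0, 1, 5, 2, 0) · [6] (3, 4, 3, 0, 2)

3 distinct reps among the 6 weights ⇒ 3 W_17-linkage classes:

[[1, 3], [2, 4, 6], [5]]


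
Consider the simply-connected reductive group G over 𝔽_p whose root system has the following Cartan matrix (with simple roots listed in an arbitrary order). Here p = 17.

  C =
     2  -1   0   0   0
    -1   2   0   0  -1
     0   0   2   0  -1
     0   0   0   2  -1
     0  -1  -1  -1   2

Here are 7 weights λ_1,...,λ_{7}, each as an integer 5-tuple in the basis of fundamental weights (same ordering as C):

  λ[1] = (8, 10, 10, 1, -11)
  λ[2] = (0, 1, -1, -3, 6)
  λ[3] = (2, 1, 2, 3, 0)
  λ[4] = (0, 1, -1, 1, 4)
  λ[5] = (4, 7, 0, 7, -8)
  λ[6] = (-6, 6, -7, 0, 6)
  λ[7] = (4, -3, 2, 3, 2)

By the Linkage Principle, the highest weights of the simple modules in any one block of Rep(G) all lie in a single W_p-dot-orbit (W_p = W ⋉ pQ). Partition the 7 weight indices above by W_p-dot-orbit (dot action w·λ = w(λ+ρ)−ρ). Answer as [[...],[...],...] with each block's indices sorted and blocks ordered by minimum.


Dynkin diagram of C (from the 8 off-diagonal −1 entries): D_5.

Each λ_j+ρ reduced to Ā_17; 5-tuples below use C's row order:

  1: (3, 2, 3, 4, 1)
  2: (1, 2, 0, 2, 5)
  3: (3, 2, 3, 4, 1)
  4: (1, 2, 0, 2, 5)
  5: (5, 1, 6, 1, 1)
  6: (5, 1, 6, 1, 1)
  7: (3, 2, 3, 4, 1)

These 7 weights hit 3 W_17-dot-orbits; sizes (3, 2, 2):

[[1, 3, 7], [2, 4], [5, 6]]


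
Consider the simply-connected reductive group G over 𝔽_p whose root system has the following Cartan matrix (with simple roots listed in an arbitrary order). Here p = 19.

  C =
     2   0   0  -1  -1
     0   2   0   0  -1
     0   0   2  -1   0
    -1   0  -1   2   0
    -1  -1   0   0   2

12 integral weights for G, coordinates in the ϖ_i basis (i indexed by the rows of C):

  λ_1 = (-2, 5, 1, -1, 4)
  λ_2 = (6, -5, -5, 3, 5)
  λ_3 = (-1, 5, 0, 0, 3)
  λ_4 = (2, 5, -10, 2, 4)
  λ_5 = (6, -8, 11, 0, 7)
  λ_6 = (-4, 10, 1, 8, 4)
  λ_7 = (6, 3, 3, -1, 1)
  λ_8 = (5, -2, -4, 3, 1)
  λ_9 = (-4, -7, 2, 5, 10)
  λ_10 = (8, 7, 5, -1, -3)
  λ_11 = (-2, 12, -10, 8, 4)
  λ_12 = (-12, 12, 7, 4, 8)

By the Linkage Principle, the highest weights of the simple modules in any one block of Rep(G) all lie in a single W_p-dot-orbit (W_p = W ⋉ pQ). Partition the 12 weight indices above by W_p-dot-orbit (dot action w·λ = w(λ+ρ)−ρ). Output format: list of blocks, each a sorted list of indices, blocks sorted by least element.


C ↔ A_5 under row/col permutation; |W(A_5)| = 720.

Alcove-folded reps (p=19, 12 weights, presented ϖ-order):

  1: (0, 6, 1, 1, 4) · 2: (7, 4, 4, 0, 2) · 3: (0, 6, 1, 1, 4) · 4: (3, 6, 3, 3, 2) · 5: (6, 1, 3, 1, 1) · 6: (3, 6, 3, 3, 2) · 7: (7, 4, 4, 0, 2) · 8: (6, 1, 3, 1, 1) · 9: (3, 6, 3, 3, 2) · 10: (7, 4, 4, 0, 2) · 11: (0, 6, 1, 1, 4) · 12: (3, 6, 3, 3, 2)

The 12 indices split into 4 linkage classes (same alcove rep ⇔ same W_19-dot-orbit):

[[1, 3, 11], [2, 7, 10], [4, 6, 9, 12], [5, 8]]


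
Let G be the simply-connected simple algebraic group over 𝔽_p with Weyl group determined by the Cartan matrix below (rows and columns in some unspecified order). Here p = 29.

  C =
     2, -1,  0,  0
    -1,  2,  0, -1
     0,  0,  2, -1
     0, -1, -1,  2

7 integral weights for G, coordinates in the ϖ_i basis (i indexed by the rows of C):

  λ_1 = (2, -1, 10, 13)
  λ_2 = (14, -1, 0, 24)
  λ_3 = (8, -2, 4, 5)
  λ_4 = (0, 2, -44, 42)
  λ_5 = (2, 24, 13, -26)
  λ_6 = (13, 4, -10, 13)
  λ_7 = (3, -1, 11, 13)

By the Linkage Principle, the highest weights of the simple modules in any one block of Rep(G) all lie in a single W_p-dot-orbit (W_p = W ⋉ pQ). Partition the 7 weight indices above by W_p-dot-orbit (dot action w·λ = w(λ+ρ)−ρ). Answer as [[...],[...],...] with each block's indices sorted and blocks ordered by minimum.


Dynkin diagram of C (from the 6 off-diagonal −1 entries): A_4.

Each λ_j+ρ reduced to Ā_29; 4-tuples below use C's row order:

  [1] (3, 0, 11, 14) · [2] (3, 0, 11, 14) · [3] (8, 1, 5, 5) · [4] (3, 0, 11, 14) · [5] (3, 0, 11, 14) · [6] (10, 5, 5, 5) · [7] (3, 0, 11, 14)

Partition of {1..7} into 3 W_29-dot-orbits:

[[1, 2, 4, 5, 7], [3], [6]]


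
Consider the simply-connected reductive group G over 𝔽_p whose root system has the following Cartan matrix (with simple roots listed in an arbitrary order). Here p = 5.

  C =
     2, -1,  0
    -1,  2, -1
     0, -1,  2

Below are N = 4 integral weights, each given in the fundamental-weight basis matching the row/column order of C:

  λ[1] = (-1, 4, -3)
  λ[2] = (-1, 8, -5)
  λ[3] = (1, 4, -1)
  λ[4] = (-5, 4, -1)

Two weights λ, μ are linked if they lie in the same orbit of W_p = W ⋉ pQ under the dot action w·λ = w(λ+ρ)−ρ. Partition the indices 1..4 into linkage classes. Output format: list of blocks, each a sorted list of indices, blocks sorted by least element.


Type A_3, rank 3, |W|=24; reorder rows/cols to standard.

W_5-reps of the 4 weights in Ā_5 (same 3-coord order as C):

  λ_1 → (0, 3, 2) · λ_2 → (4, 1, 0) · λ_3 → (0, 3, 2) · λ_4 → (4, 1, 0)

Linkage partition of the 4 weights (2 classes, p=5):

[[1, 3], [2, 4]]


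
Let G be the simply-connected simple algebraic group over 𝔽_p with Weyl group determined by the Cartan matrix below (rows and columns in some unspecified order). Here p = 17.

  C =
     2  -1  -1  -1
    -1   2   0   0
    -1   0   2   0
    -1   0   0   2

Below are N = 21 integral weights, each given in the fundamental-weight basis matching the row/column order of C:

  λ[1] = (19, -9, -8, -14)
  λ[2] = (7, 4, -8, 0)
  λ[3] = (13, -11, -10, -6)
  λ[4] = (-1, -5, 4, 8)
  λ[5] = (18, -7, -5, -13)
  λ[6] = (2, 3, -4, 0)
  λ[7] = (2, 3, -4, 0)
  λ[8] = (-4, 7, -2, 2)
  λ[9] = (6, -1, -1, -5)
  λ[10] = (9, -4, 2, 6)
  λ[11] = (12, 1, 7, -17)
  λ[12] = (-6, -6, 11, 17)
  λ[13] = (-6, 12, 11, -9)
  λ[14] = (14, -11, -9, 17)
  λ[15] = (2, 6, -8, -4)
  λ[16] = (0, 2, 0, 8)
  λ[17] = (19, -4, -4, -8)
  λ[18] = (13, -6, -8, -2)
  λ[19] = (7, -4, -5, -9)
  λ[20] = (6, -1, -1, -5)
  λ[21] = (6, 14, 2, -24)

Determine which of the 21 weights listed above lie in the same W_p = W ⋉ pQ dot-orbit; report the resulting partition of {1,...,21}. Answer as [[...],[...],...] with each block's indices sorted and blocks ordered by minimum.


Type D_4, rank 4, |W|=192; reorder rows/cols to standard.

λ_j+ρ reflected into Ā_17 (⟨·,θ^∨⟩≤17); 4-tuples as given:

  1: (4, 0, 1, 5) · 2: (1, 5, 7, 1) · 3: (4, 0, 1, 5) · 4: (4, 0, 1, 5) · 5: (1, 3, 1, 9) · 6: (0, 4, 3, 1) · 7: (0, 4, 3, 1) · 8: (0, 4, 3, 1) · 9: (3, 0, 0, 4) · 10: (3, 0, 0, 4) · 11: (1, 3, 1, 9) · 12: (2, 2, 1, 5) · 13: (4, 0, 1, 5) · 14: (1, 5, 7, 1) · 15: (3, 0, 0, 4) · 16: (1, 3, 1, 9) · 17: (3, 0, 0, 4) · 18: (1, 5, 7, 1) · 19: (0, 4, 3, 1) · 20: (3, 0, 0, 4) · 21: (1, 5, 7, 1)

6 distinct reps among the 21 weights ⇒ 6 W_17-linkage classes:

[[1, 3, 4, 13], [2, 14, 18, 21], [5, 11, 16], [6, 7, 8, 19], [9, 10, 15, 17, 20], [12]]


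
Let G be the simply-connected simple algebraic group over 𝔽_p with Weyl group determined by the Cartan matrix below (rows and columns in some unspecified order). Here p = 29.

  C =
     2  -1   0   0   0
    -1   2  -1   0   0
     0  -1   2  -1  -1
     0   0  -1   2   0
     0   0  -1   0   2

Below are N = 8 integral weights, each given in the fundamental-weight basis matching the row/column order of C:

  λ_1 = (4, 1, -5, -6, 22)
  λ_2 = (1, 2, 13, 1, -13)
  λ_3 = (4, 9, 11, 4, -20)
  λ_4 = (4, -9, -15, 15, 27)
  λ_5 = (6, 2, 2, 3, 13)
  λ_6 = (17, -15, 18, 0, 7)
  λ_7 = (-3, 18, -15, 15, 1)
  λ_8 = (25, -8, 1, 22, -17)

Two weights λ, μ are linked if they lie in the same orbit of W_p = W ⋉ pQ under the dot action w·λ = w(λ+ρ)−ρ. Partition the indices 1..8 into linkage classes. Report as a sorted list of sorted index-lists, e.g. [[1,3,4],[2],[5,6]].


Dynkin diagram of C (from the 8 off-diagonal −1 entries): D_5.

Each λ_j+ρ reduced to Ā_29; 5-tuples below use C's row order:

  λ_1 → (2, 3, 2, 2, 12) · λ_2 → (2, 3, 2, 2, 12) · λ_3 → (2, 3, 2, 2, 12) · λ_4 → (14, 1, 1, 5, 5) · λ_5 → (2, 3, 2, 2, 12) · λ_6 → (4, 1, 1, 2, 5) · λ_7 → (2, 3, 2, 2, 12) · λ_8 → (4, 1, 1, 2, 5)

Linkage partition of the 8 weights (3 classes, p=29):

[[1, 2, 3, 5, 7], [4], [6, 8]]


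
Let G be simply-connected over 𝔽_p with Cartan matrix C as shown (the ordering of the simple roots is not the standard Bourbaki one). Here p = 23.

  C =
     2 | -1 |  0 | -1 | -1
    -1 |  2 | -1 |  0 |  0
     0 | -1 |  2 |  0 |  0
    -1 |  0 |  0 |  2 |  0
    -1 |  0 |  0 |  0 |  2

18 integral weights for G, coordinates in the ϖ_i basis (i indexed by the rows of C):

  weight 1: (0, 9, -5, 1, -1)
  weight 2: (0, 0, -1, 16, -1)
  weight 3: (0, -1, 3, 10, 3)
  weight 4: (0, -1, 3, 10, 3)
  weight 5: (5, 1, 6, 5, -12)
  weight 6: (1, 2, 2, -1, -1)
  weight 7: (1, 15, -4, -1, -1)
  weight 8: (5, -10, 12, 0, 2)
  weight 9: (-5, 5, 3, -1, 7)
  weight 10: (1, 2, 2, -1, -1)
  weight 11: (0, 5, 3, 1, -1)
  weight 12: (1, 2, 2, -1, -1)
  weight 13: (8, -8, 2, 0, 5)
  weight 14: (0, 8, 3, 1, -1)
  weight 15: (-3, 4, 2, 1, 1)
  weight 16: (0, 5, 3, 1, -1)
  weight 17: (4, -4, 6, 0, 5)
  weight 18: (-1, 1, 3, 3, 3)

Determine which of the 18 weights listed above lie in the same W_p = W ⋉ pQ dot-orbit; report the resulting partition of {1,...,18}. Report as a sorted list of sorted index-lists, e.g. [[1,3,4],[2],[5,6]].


Cartan matrix: type D_5 (|W|=1920); un-permuting the 5 rows.

W_23-reps of the 18 weights in Ā_23 (same 5-coord order as C):

    [1] (1, 6, 4, 2, 0)
    [2] (1, 1, 0, 17, 0)
    [3] (1, 0, 4, 11, 4)
    [4] (1, 0, 4, 11, 4)
    [5] (2, 3, 4, 1, 6)
    [6] (2, 3, 3, 0, 0)
    [7] (2, 3, 3, 0, 0)
    [8] (1, 6, 4, 2, 0)
    [9] (0, 2, 4, 4, 4)
    [10] (2, 3, 3, 0, 0)
    [11] (1, 6, 4, 2, 0)
    [12] (2, 3, 3, 0, 0)
    [13] (2, 3, 4, 1, 6)
    [14] (1, 6, 4, 2, 0)
    [15] (2, 3, 3, 0, 0)
    [16] (1, 6, 4, 2, 0)
    [17] (2, 3, 4, 1, 6)
    [18] (0, 2, 4, 4, 4)

These 18 weights hit 6 W_23-dot-orbits; sizes (5, 1, 2, 3, 5, 2):

[[1, 8, 11, 14, 16], [2], [3, 4], [5, 13, 17], [6, 7, 10, 12, 15], [9, 18]]


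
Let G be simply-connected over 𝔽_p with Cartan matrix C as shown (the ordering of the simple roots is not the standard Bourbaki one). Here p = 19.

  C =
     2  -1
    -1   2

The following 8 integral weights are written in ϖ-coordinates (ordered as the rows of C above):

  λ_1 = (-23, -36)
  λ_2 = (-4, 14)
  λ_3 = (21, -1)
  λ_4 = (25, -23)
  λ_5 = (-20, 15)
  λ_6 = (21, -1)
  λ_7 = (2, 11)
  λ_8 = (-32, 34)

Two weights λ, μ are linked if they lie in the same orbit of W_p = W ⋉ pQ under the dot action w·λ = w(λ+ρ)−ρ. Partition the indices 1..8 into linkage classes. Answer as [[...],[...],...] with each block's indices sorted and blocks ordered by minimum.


Dynkin diagram of C (from the 2 off-diagonal −1 entries): A_2.

Folding the 8 weights λ_j+ρ into Ā_19 (reps in the given 2-coord order):

  [1] (16, 3)
  [2] (3, 12)
  [3] (16, 3)
  [4] (3, 12)
  [5] (16, 3)
  [6] (16, 3)
  [7] (3, 12)
  [8] (3, 12)

The 8 indices split into 2 linkage classes (same alcove rep ⇔ same W_19-dot-orbit):

[[1, 3, 5, 6], [2, 4, 7, 8]]


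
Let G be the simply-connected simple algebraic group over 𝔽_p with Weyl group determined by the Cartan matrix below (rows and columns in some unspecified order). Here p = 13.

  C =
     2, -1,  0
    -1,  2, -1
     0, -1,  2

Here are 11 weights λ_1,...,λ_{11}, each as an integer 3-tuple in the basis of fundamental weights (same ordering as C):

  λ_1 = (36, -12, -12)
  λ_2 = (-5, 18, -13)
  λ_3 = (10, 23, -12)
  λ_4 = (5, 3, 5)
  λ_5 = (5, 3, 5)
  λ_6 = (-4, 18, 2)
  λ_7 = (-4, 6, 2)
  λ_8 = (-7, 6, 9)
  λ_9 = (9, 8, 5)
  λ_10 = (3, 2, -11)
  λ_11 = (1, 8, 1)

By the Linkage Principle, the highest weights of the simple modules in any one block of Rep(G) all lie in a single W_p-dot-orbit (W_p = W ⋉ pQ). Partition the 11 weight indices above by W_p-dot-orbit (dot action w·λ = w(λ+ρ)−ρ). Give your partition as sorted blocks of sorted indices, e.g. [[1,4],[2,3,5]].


Type A_3, rank 3, |W|=24; reorder rows/cols to standard.

Ā_13 reps of the 11 weights (A_3, coords as presented):

  λ_1 → (2, 9, 2);  λ_2 → (2, 1, 6);  λ_3 → (2, 9, 2);  λ_4 → (3, 4, 3);  λ_5 → (3, 4, 3);  λ_6 → (3, 4, 3);  λ_7 → (3, 4, 3);  λ_8 → (2, 1, 6);  λ_9 → (2, 1, 6);  λ_10 → (3, 4, 3);  λ_11 → (2, 9, 2)

Linkage partition of the 11 weights (3 classes, p=13):

[[1, 3, 11], [2, 8, 9], [4, 5, 6, 7, 10]]


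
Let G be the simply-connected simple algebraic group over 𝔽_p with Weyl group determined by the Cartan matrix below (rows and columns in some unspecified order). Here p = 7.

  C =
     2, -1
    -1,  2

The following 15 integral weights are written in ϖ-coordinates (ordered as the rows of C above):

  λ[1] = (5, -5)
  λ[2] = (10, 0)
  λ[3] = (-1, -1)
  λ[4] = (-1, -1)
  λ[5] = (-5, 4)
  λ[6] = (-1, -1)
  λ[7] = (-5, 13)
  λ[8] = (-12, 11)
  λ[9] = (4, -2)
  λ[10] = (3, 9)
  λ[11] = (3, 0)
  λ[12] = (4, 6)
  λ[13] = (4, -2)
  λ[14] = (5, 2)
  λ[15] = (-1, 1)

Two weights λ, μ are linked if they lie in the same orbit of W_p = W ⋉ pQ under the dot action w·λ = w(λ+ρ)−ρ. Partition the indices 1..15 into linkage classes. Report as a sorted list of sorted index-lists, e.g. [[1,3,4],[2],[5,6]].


Cartan matrix: type A_2 (|W|=6); un-permuting the 2 rows.

W_7-reps of the 15 weights in Ā_7 (same 2-coord order as C):

  [1] (2, 4)
  [2] (2, 4)
  [3] (0, 0)
  [4] (0, 0)
  [5] (4, 1)
  [6] (0, 0)
  [7] (3, 0)
  [8] (2, 4)
  [9] (4, 1)
  [10] (3, 0)
  [11] (4, 1)
  [12] (0, 2)
  [13] (4, 1)
  [14] (4, 1)
  [15] (0, 2)

Partition of {1..15} into 5 W_7-dot-orbits:

[[1, 2, 8], [3, 4, 6], [5, 9, 11, 13, 14], [7, 10], [12, 15]]


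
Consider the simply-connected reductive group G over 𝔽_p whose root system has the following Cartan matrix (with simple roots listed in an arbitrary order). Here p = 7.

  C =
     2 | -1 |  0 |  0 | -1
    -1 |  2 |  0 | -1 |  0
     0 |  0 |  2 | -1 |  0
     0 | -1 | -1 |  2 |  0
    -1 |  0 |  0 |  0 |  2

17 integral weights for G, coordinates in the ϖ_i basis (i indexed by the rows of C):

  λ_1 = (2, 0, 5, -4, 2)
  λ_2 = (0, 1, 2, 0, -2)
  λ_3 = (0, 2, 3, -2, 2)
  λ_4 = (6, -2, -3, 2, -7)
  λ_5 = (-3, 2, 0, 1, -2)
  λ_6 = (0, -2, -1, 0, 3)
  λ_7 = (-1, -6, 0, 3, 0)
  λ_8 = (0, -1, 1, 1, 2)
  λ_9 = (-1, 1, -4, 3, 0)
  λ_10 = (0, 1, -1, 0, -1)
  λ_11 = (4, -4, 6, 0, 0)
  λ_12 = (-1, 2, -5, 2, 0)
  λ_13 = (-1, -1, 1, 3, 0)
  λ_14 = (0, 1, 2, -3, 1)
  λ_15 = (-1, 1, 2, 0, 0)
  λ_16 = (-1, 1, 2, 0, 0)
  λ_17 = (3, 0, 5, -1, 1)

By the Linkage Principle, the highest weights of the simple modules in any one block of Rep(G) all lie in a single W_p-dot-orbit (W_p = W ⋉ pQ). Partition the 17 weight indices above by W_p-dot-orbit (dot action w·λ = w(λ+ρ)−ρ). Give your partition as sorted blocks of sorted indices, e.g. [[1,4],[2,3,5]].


Type A_5, rank 5, |W|=720; reorder rows/cols to standard.

Ā_7 reps of the 17 weights (A_5, coords as presented):

  [1] (1, 2, 0, 1, 0) · [2] (0, 2, 3, 1, 1) · [3] (1, 2, 0, 1, 0) · [4] (0, 1, 0, 0, 4) · [5] (1, 0, 1, 2, 2) · [6] (0, 1, 0, 0, 4) · [7] (0, 1, 0, 0, 4) · [8] (1, 0, 1, 2, 2) · [9] (0, 2, 3, 1, 1) · [10] (1, 2, 0, 1, 0) · [11] (1, 0, 1, 2, 2) · [12] (0, 2, 3, 1, 1) · [13] (0, 0, 2, 4, 1) · [14] (1, 0, 1, 2, 2) · [15] (0, 2, 3, 1, 1) · [16] (0, 2, 3, 1, 1) · [17] (0, 1, 0, 0, 4)

Partition of {1..17} into 5 W_7-dot-orbits:

[[1, 3, 10], [2, 9, 12, 15, 16], [4, 6, 7, 17], [5, 8, 11, 14], [13]]


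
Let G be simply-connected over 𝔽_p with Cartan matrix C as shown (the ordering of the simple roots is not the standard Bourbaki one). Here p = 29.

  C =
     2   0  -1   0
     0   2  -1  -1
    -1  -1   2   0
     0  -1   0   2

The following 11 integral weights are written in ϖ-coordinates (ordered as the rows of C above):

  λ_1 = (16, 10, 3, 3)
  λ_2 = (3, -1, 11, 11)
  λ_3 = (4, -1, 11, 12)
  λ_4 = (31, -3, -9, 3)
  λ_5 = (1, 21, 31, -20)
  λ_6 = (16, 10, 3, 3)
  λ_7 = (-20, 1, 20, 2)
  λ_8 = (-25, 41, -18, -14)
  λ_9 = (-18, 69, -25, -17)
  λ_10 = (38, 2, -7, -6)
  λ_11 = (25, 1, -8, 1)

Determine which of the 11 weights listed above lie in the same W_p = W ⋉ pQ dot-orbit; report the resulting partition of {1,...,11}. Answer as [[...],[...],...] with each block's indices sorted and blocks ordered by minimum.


Type A_4, rank 4, |W|=120; reorder rows/cols to standard.

Folding the 11 weights λ_j+ρ into Ā_29 (reps in the given 4-coord order):

  λ_1+ρ ↦ (10, 8, 4, 3);  λ_2+ρ ↦ (4, 0, 12, 12);  λ_3+ρ ↦ (4, 0, 12, 12);  λ_4+ρ ↦ (19, 2, 2, 3);  λ_5+ρ ↦ (19, 2, 2, 3);  λ_6+ρ ↦ (10, 8, 4, 3);  λ_7+ρ ↦ (19, 2, 2, 3);  λ_8+ρ ↦ (4, 0, 12, 12);  λ_9+ρ ↦ (4, 0, 12, 12);  λ_10+ρ ↦ (19, 2, 2, 3);  λ_11+ρ ↦ (19, 2, 2, 3)

Partition of {1..11} into 3 W_29-dot-orbits:

[[1, 6], [2, 3, 8, 9], [4, 5, 7, 10, 11]]


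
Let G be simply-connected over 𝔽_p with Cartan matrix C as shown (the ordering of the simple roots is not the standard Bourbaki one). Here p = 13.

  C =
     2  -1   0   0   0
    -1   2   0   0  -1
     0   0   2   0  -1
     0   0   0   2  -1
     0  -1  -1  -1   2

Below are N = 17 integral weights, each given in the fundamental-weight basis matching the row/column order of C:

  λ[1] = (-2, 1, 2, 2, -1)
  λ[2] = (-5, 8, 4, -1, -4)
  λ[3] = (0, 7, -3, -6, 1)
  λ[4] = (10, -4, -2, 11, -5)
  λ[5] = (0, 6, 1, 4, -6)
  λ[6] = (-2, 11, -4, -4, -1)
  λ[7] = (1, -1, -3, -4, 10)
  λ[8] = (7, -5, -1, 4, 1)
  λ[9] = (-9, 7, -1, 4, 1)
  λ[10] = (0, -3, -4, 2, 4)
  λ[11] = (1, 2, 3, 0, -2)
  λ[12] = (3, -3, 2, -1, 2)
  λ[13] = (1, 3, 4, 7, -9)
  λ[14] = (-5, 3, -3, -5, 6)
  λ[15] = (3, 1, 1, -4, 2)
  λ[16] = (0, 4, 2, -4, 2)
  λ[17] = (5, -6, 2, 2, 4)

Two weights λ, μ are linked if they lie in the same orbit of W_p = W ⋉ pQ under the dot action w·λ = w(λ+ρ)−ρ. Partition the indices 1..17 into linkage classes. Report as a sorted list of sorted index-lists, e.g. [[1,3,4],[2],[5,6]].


C ↔ D_5 under row/col permutation; |W(D_5)| = 1920.

Alcove-folded reps (p=13, 17 weights, presented ϖ-order):

  λ_1 → (1, 1, 3, 3, 0)
  λ_2 → (4, 2, 2, 3, 0)
  λ_3 → (1, 2, 3, 0, 2)
  λ_4 → (1, 2, 3, 0, 2)
  λ_5 → (1, 2, 3, 0, 2)
  λ_6 → (1, 1, 3, 3, 0)
  λ_7 → (4, 2, 2, 3, 0)
  λ_8 → (4, 2, 2, 3, 0)
  λ_9 → (4, 2, 2, 3, 0)
  λ_10 → (1, 1, 3, 3, 0)
  λ_11 → (2, 2, 3, 0, 1)
  λ_12 → (2, 2, 3, 0, 1)
  λ_13 → (2, 2, 3, 0, 1)
  λ_14 → (4, 0, 2, 4, 1)
  λ_15 → (4, 2, 2, 3, 0)
  λ_16 → (1, 1, 3, 3, 0)
  λ_17 → (1, 1, 3, 3, 0)

Linkage partition of the 17 weights (5 classes, p=13):

[[1, 6, 10, 16, 17], [2, 7, 8, 9, 15], [3, 4, 5], [11, 12, 13], [14]]


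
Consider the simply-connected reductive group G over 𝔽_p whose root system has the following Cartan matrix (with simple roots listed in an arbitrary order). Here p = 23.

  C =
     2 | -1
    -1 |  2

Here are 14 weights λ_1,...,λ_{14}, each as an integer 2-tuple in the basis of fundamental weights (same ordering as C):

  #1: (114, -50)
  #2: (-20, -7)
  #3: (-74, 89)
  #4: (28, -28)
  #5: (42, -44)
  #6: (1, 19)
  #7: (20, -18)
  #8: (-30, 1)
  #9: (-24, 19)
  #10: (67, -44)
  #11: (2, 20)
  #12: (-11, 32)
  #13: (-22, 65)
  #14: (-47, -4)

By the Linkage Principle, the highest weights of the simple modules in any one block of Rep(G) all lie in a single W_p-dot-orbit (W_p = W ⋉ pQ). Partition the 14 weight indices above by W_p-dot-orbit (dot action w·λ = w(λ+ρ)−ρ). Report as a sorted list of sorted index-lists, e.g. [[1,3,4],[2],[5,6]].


Type A_2, rank 2, |W|=6; reorder rows/cols to standard.

Folding the 14 weights λ_j+ρ into Ā_23 (reps in the given 2-coord order):

  1: (20, 3) · 2: (4, 17) · 3: (4, 17) · 4: (4, 17) · 5: (20, 3) · 6: (2, 20) · 7: (4, 17) · 8: (4, 17) · 9: (20, 3) · 10: (2, 20) · 11: (2, 20) · 12: (0, 13) · 13: (2, 20) · 14: (20, 3)

The 14 indices split into 4 linkage classes (same alcove rep ⇔ same W_23-dot-orbit):

[[1, 5, 9, 14], [2, 3, 4, 7, 8], [6, 10, 11, 13], [12]]


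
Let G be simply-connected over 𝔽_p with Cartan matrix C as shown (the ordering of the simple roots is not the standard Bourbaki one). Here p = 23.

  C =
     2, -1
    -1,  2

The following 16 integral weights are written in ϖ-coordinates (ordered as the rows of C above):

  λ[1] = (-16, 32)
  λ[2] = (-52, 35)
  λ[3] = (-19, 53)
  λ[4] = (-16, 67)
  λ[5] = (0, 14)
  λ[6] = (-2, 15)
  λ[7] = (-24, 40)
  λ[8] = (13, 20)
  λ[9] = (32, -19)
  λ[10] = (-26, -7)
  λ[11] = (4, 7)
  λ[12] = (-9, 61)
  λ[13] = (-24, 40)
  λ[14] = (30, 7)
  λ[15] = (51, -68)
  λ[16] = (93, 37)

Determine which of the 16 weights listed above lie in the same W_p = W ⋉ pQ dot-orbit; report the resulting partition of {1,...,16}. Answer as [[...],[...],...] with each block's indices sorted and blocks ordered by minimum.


Cartan matrix: type A_2 (|W|=6); un-permuting the 2 rows.

Each λ_j+ρ reduced to Ā_23; 2-tuples below use C's row order:

  1: (5, 8)
  2: (5, 8)
  3: (5, 8)
  4: (1, 15)
  5: (1, 15)
  6: (1, 15)
  7: (5, 0)
  8: (2, 9)
  9: (5, 8)
  10: (2, 15)
  11: (5, 8)
  12: (7, 8)
  13: (5, 0)
  14: (7, 8)
  15: (2, 15)
  16: (2, 15)

6 distinct reps among the 16 weights ⇒ 6 W_23-linkage classes:

[[1, 2, 3, 9, 11], [4, 5, 6], [7, 13], [8], [10, 15, 16], [12, 14]]


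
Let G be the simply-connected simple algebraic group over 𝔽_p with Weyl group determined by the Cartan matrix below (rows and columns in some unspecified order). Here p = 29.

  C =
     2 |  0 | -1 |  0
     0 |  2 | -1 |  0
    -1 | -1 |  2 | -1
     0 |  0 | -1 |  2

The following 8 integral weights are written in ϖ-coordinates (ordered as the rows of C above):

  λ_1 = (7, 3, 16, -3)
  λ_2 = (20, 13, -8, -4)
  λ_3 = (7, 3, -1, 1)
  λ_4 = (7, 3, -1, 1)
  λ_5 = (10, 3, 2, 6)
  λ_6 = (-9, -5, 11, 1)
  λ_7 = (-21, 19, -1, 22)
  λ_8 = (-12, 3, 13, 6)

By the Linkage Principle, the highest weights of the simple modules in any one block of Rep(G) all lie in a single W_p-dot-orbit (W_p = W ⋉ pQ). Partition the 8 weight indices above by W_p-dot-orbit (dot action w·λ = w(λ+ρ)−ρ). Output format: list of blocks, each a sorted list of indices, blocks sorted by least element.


Dynkin diagram of C (from the 6 off-diagonal −1 entries): D_4.

Each λ_j+ρ reduced to Ā_29; 4-tuples below use C's row order:

  λ_1 → (8, 4, 0, 2);  λ_2 → (11, 4, 3, 7);  λ_3 → (8, 4, 0, 2);  λ_4 → (8, 4, 0, 2);  λ_5 → (11, 4, 3, 7);  λ_6 → (8, 4, 0, 2);  λ_7 → (0, 0, 6, 3);  λ_8 → (11, 4, 3, 7)

The 8 indices split into 3 linkage classes (same alcove rep ⇔ same W_29-dot-orbit):

[[1, 3, 4, 6], [2, 5, 8], [7]]


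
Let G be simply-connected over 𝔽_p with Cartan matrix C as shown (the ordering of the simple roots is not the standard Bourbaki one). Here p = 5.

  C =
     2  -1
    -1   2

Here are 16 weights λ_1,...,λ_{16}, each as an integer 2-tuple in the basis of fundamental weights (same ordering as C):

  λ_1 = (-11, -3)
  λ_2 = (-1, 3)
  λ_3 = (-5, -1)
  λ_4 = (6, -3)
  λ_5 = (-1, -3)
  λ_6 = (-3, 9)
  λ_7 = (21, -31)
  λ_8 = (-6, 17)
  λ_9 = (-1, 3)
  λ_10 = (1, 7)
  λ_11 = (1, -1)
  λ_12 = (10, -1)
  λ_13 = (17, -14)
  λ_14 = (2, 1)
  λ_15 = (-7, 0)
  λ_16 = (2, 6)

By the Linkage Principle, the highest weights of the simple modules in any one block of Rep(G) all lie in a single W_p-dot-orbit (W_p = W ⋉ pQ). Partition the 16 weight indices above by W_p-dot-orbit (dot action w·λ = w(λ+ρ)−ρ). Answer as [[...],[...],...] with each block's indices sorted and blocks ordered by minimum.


C ↔ A_2 under row/col permutation; |W(A_2)| = 6.

Alcove-folded reps (p=5, 16 weights, presented ϖ-order):

  λ_1+ρ ↦ (3, 2)
  λ_2+ρ ↦ (0, 4)
  λ_3+ρ ↦ (0, 4)
  λ_4+ρ ↦ (3, 0)
  λ_5+ρ ↦ (2, 0)
  λ_6+ρ ↦ (3, 0)
  λ_7+ρ ↦ (3, 2)
  λ_8+ρ ↦ (3, 2)
  λ_9+ρ ↦ (0, 4)
  λ_10+ρ ↦ (3, 0)
  λ_11+ρ ↦ (2, 0)
  λ_12+ρ ↦ (0, 4)
  λ_13+ρ ↦ (3, 2)
  λ_14+ρ ↦ (3, 2)
  λ_15+ρ ↦ (0, 4)
  λ_16+ρ ↦ (2, 0)

4 distinct reps among the 16 weights ⇒ 4 W_5-linkage classes:

[[1, 7, 8, 13, 14], [2, 3, 9, 12, 15], [4, 6, 10], [5, 11, 16]]


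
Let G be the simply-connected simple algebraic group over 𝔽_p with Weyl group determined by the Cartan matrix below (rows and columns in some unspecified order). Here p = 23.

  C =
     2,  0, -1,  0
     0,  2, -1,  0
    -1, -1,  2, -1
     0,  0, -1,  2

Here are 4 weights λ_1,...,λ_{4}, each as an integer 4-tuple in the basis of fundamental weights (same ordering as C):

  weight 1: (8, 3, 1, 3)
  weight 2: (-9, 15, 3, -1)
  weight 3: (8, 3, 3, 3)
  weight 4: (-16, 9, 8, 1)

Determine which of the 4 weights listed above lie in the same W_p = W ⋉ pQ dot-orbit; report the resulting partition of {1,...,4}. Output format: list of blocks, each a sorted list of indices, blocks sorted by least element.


Cartan matrix: type D_4 (|W|=192); un-permuting the 4 rows.

Ā_23 reps of the 4 weights (D_4, coords as presented):

  1: (9, 4, 2, 4) · 2: (4, 12, 0, 4) · 3: (9, 4, 2, 4) · 4: (9, 4, 2, 4)

2 distinct reps among the 4 weights ⇒ 2 W_23-linkage classes:

[[1, 3, 4], [2]]


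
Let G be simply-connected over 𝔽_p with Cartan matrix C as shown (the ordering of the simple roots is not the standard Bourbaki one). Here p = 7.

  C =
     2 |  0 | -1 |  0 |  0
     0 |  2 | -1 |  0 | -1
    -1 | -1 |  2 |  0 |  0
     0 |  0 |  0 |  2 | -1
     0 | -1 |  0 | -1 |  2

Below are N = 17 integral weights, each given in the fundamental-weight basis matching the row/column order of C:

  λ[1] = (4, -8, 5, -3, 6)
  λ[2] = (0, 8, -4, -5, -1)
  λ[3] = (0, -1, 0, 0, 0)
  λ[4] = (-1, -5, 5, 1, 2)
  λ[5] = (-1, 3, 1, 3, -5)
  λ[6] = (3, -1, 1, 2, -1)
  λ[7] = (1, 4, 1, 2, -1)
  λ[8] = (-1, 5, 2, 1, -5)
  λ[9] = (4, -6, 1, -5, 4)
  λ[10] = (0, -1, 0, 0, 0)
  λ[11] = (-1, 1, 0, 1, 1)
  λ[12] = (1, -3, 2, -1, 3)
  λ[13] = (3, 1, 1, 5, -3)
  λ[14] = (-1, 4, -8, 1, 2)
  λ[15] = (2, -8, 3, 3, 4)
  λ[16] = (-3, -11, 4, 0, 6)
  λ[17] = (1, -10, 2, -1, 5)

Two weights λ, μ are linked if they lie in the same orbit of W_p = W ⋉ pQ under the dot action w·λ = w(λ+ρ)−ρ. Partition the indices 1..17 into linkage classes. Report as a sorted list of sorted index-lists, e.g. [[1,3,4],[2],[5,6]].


Dynkin diagram of C (from the 8 off-diagonal −1 entries): A_5.

Alcove-folded reps (p=7, 17 weights, presented ϖ-order):

  λ_1+ρ ↦ (0, 2, 1, 2, 2)
  λ_2+ρ ↦ (0, 2, 1, 2, 2)
  λ_3+ρ ↦ (1, 0, 1, 1, 1)
  λ_4+ρ ↦ (0, 3, 2, 1, 1)
  λ_5+ρ ↦ (0, 0, 2, 0, 4)
  λ_6+ρ ↦ (2, 0, 2, 1, 0)
  λ_7+ρ ↦ (2, 2, 1, 0, 2)
  λ_8+ρ ↦ (2, 2, 1, 0, 2)
  λ_9+ρ ↦ (2, 2, 1, 0, 2)
  λ_10+ρ ↦ (1, 0, 1, 1, 1)
  λ_11+ρ ↦ (0, 2, 1, 2, 2)
  λ_12+ρ ↦ (2, 2, 1, 0, 2)
  λ_13+ρ ↦ (1, 0, 1, 1, 1)
  λ_14+ρ ↦ (2, 0, 2, 1, 0)
  λ_15+ρ ↦ (2, 2, 1, 0, 2)
  λ_16+ρ ↦ (2, 0, 2, 1, 0)
  λ_17+ρ ↦ (2, 0, 2, 1, 0)

These 17 weights hit 6 W_7-dot-orbits; sizes (3, 3, 1, 1, 4, 5):

[[1, 2, 11], [3, 10, 13], [4], [5], [6, 14, 16, 17], [7, 8, 9, 12, 15]]


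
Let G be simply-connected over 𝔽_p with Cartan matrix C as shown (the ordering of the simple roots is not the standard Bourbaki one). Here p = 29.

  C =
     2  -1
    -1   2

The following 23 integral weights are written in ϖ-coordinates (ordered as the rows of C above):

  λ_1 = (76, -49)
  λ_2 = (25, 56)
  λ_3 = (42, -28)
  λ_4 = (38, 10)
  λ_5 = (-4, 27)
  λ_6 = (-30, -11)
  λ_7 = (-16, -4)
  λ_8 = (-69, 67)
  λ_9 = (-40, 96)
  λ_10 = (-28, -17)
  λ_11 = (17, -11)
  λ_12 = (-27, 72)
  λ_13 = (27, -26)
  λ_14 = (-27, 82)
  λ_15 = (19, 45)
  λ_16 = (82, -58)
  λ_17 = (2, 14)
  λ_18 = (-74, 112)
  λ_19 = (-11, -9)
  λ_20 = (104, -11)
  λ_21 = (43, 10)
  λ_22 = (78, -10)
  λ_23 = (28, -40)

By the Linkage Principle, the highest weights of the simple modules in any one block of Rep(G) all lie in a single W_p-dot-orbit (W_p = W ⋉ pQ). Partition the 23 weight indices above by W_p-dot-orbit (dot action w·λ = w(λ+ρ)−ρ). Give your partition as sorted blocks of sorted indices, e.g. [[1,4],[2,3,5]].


Root system A_2: the 2×2 matrix C matches after relabeling.

Ā_29 reps of the 23 weights (A_2, coords as presented):

  1: (0, 19);  2: (3, 25);  3: (2, 13);  4: (8, 10);  5: (3, 25);  6: (0, 19);  7: (3, 15);  8: (0, 19);  9: (0, 19);  10: (2, 13);  11: (8, 10);  12: (3, 15);  13: (3, 25);  14: (3, 25);  15: (9, 8);  16: (3, 25);  17: (3, 15);  18: (3, 15);  19: (8, 10);  20: (8, 10);  21: (3, 15);  22: (9, 8);  23: (0, 19)

These 23 weights hit 6 W_29-dot-orbits; sizes (5, 5, 2, 4, 5, 2):

[[1, 6, 8, 9, 23], [2, 5, 13, 14, 16], [3, 10], [4, 11, 19, 20], [7, 12, 17, 18, 21], [15, 22]]


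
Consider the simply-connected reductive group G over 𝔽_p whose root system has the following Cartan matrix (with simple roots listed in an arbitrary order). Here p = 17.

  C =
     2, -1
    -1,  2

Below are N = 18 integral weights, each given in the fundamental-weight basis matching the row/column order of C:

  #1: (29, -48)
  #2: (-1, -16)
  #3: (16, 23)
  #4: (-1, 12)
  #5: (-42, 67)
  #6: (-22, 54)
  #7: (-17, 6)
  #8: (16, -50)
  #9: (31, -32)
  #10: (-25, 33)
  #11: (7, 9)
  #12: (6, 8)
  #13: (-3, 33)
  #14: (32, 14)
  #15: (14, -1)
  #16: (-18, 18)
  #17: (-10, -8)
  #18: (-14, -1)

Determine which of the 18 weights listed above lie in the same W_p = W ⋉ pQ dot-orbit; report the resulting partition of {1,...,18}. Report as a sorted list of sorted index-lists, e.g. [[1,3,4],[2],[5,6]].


Cartan matrix: type A_2 (|W|=6); un-permuting the 2 rows.

Each λ_j+ρ reduced to Ā_17; 2-tuples below use C's row order:

  1: (0, 13) · 2: (15, 0) · 3: (0, 7) · 4: (0, 13) · 5: (0, 7) · 6: (0, 13) · 7: (7, 9) · 8: (15, 0) · 9: (14, 2) · 10: (0, 7) · 11: (7, 9) · 12: (7, 9) · 13: (15, 0) · 14: (14, 2) · 15: (15, 0) · 16: (15, 0) · 17: (7, 9) · 18: (0, 13)

The 18 indices split into 5 linkage classes (same alcove rep ⇔ same W_17-dot-orbit):

[[1, 4, 6, 18], [2, 8, 13, 15, 16], [3, 5, 10], [7, 11, 12, 17], [9, 14]]


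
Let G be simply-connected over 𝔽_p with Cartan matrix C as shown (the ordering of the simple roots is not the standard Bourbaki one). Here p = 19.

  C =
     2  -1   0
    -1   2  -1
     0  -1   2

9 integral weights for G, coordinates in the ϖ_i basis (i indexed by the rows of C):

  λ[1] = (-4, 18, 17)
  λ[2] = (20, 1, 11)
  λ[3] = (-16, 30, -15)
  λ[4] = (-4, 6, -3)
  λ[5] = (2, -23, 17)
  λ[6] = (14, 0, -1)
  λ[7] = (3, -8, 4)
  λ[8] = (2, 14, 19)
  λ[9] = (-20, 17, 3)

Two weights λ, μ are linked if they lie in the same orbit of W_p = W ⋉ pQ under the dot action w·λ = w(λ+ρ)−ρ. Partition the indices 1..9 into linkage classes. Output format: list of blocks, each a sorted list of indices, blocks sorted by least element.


Cartan matrix: type A_3 (|W|=24); un-permuting the 3 rows.

Each λ_j+ρ reduced to Ā_19; 3-tuples below use C's row order:

  [1] (15, 1, 0)
  [2] (3, 2, 2)
  [3] (3, 2, 2)
  [4] (3, 2, 2)
  [5] (15, 1, 0)
  [6] (15, 1, 0)
  [7] (3, 2, 2)
  [8] (15, 1, 0)
  [9] (15, 1, 0)

2 distinct reps among the 9 weights ⇒ 2 W_19-linkage classes:

[[1, 5, 6, 8, 9], [2, 3, 4, 7]]


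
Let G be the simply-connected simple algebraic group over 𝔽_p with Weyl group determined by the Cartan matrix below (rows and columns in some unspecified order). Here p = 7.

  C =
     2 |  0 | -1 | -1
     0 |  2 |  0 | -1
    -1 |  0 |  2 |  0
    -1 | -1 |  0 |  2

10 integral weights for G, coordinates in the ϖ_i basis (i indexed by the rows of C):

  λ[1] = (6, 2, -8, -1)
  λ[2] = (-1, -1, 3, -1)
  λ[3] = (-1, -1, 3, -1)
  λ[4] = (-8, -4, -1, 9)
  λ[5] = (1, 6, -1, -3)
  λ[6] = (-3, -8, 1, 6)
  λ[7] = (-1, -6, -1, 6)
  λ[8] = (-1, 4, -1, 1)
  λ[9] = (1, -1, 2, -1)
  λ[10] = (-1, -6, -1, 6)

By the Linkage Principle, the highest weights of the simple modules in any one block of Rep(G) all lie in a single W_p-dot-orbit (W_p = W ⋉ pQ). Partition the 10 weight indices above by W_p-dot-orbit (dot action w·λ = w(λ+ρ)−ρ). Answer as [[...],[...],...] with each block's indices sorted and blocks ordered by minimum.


Cartan matrix: type A_4 (|W|=120); un-permuting the 4 rows.

W_7-reps of the 10 weights in Ā_7 (same 4-coord order as C):

  1: (0, 0, 4, 0);  2: (0, 0, 4, 0);  3: (0, 0, 4, 0);  4: (0, 0, 4, 0);  5: (0, 5, 0, 2);  6: (0, 5, 0, 2);  7: (0, 5, 0, 2);  8: (0, 5, 0, 2);  9: (2, 0, 3, 0);  10: (0, 5, 0, 2)

Grouping the 10 weights by Ā_7-representative: 3 linkage classes.

[[1, 2, 3, 4], [5, 6, 7, 8, 10], [9]]


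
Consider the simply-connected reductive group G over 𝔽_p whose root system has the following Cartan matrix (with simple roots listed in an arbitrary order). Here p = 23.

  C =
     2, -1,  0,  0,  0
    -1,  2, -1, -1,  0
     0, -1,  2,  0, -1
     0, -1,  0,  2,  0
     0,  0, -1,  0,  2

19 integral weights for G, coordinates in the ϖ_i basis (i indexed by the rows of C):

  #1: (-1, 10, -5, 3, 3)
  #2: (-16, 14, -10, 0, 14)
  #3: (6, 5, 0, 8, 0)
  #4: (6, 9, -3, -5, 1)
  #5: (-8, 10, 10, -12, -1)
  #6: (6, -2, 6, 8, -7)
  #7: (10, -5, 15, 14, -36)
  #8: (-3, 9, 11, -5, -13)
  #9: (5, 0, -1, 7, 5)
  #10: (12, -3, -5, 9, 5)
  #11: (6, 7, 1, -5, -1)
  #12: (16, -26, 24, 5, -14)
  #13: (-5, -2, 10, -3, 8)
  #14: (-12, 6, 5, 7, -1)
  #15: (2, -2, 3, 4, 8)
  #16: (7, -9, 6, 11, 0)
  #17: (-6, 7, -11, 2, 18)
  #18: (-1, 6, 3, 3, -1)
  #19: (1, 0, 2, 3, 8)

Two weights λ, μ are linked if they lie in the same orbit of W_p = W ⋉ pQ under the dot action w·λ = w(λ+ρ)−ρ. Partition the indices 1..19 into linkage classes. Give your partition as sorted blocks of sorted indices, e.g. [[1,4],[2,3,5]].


D_5 Cartan matrix, 5 simple roots permuted; ρ=(1,1,1,1,1).

Alcove-folded reps (p=23, 19 weights, presented ϖ-order):

  1: (0, 7, 1, 4, 0) · 2: (6, 1, 0, 8, 6) · 3: (6, 1, 0, 8, 6) · 4: (7, 4, 2, 4, 0) · 5: (0, 7, 1, 4, 0) · 6: (6, 1, 0, 8, 6) · 7: (0, 7, 1, 4, 0) · 8: (2, 1, 3, 4, 9) · 9: (6, 1, 0, 8, 6) · 10: (7, 4, 2, 4, 0) · 11: (7, 4, 2, 4, 0) · 12: (7, 4, 2, 4, 0) · 13: (2, 1, 3, 4, 9) · 14: (7, 4, 2, 4, 0) · 15: (2, 1, 3, 4, 9) · 16: (0, 7, 1, 4, 0) · 17: (2, 1, 3, 4, 9) · 18: (0, 7, 1, 4, 0) · 19: (2, 1, 3, 4, 9)

The 19 indices split into 4 linkage classes (same alcove rep ⇔ same W_23-dot-orbit):

[[1, 5, 7, 16, 18], [2, 3, 6, 9], [4, 10, 11, 12, 14], [8, 13, 15, 17, 19]]
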